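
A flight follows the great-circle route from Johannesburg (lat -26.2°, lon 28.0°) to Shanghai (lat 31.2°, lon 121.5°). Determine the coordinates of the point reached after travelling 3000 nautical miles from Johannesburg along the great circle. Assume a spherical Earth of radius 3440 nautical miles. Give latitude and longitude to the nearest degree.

Convert each endpoint to a unit vector on the sphere (x = cos φ cos λ, y = cos φ sin λ, z = sin φ).
The central angle between the endpoints is δ = arccos(p₁·p₂) ≈ 1.850 rad (106.0°). The total great-circle distance is δ·R ≈ 1.850 × 3440 ≈ 6364 nmi, so the target fraction is f = 3000/6364 ≈ 0.471.
Interpolate at f ≈ 0.471 with slerp weights a = sin((1−f)δ)/sin δ ≈ 0.863, b = sin(fδ)/sin δ ≈ 0.797.
p = a·p₁ + b·p₂ ≈ (0.327, 0.944, 0.032); φ = arcsin(p_z) ≈ 1.82°, λ = atan2(p_y, p_x) ≈ 70.87°.

≈ lat 2°, lon 71°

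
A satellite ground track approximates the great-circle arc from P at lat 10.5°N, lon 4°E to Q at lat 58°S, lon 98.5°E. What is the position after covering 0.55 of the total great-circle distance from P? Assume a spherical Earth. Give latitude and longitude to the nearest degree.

The haversine formula gives a central angle δ ≈ 1.767 rad (101.3°) between the endpoints.
Interpolate at f = 0.55 with slerp weights a = sin((1−f)δ)/sin δ ≈ 0.728, b = sin(fδ)/sin δ ≈ 0.842.
p = a·p₁ + b·p₂ ≈ (0.648, 0.491, -0.582); φ = arcsin(p_z) ≈ -35.57°, λ = atan2(p_y, p_x) ≈ 37.16°.

≈ lat 36°S, lon 37°E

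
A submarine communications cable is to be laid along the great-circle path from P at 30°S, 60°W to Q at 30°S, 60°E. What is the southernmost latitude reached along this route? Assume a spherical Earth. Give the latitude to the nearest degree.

The great circle lies in the plane with unit normal n̂ = (p₁ × p₂)/|p₁ × p₂|.
Here n̂_z ≈ +0.655; the vertex latitude is φ_max = arccos|n̂_z| ≈ 49.1°.
Check via Clairaut: cos φ_max = |cos φ₁| · sin C = cos(30.0°)·sin(130.9°) ≈ 0.655, again giving ≈ 49.1°.

≈ 49°S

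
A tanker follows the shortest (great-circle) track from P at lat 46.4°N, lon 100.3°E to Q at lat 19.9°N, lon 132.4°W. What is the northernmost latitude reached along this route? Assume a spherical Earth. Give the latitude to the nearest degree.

The great circle lies in the plane with unit normal n̂ = (p₁ × p₂)/|p₁ × p₂|.
Here n̂_z ≈ +0.521; the vertex latitude is φ_max = arccos|n̂_z| ≈ 58.6°.
Check via Clairaut: cos φ_max = |cos φ₁| · sin C = cos(46.4°)·sin(49.1°) ≈ 0.521, again giving ≈ 58.6°.

≈ 59°N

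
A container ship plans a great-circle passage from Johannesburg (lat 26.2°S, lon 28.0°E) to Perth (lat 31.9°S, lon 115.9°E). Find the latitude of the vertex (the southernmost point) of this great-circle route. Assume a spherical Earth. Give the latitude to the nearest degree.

≈ 38°S

The great circle lies in the plane with unit normal n̂ = (p₁ × p₂)/|p₁ × p₂|.
Here n̂_z ≈ +0.789; the vertex latitude is φ_max = arccos|n̂_z| ≈ 37.9°.
Check via Clairaut: cos φ_max = |cos φ₁| · sin C = cos(26.2°)·sin(118.5°) ≈ 0.789, again giving ≈ 37.9°.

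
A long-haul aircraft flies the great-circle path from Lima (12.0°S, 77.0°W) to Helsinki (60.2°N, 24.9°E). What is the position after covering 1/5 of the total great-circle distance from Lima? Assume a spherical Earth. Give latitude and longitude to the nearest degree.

≈ 6°N, 66°W

From cos δ = sin φ₁ sin φ₂ + cos φ₁ cos φ₂ cos Δλ, the central angle is δ ≈ 1.855 rad (106.3°).
Interpolate at f = 1/5 with slerp weights a = sin((1−f)δ)/sin δ ≈ 1.038, b = sin(fδ)/sin δ ≈ 0.378.
p = a·p₁ + b·p₂ ≈ (0.399, -0.910, 0.112); φ = arcsin(p_z) ≈ 6.43°, λ = atan2(p_y, p_x) ≈ -66.35°.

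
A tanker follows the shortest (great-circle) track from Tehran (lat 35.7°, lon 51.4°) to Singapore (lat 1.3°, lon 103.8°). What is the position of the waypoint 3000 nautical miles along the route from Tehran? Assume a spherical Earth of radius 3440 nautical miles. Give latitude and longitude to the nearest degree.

Convert each endpoint to a unit vector on the sphere (x = cos φ cos λ, y = cos φ sin λ, z = sin φ).
The central angle between the endpoints is δ = arccos(p₁·p₂) ≈ 1.037 rad (59.4°). The total great-circle distance is δ·R ≈ 1.037 × 3440 ≈ 3568 nmi, so the target fraction is f = 3000/3568 ≈ 0.841.
Interpolate at f ≈ 0.841 with slerp weights a = sin((1−f)δ)/sin δ ≈ 0.191, b = sin(fδ)/sin δ ≈ 0.889.
p = a·p₁ + b·p₂ ≈ (-0.115, 0.985, 0.132); φ = arcsin(p_z) ≈ 7.56°, λ = atan2(p_y, p_x) ≈ 96.68°.

≈ lat 8°, lon 97°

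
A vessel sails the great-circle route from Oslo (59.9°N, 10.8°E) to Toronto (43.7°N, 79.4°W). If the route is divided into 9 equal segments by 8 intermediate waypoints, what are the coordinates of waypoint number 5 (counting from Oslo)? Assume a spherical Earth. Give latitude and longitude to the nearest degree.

Write both endpoints as unit vectors p₁, p₂ with components (cos φ cos λ, cos φ sin λ, sin φ).
The central angle between the endpoints is δ = arccos(p₁·p₂) ≈ 0.932 rad (53.4°).
Interpolate at f = 5/9 with slerp weights a = sin((1−f)δ)/sin δ ≈ 0.501, b = sin(fδ)/sin δ ≈ 0.616.
p = a·p₁ + b·p₂ ≈ (0.329, -0.391, 0.860); φ = arcsin(p_z) ≈ 59.27°, λ = atan2(p_y, p_x) ≈ -49.93°.

≈ 59°N, 50°W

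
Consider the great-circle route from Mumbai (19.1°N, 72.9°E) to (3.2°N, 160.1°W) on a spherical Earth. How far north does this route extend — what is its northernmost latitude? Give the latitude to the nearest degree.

The great circle lies in the plane with unit normal n̂ = (p₁ × p₂)/|p₁ × p₂|.
Here n̂_z ≈ +0.902; the vertex latitude is φ_max = arccos|n̂_z| ≈ 25.6°.
Check via Clairaut: cos φ_max = |cos φ₁| · sin C = cos(19.1°)·sin(72.6°) ≈ 0.902, again giving ≈ 25.6°.

≈ 26°N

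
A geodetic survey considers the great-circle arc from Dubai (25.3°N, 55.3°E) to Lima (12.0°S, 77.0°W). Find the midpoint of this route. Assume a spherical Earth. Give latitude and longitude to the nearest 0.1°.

Write both endpoints as unit vectors p₁, p₂ with components (cos φ cos λ, cos φ sin λ, sin φ).
The central angle between the endpoints is δ = arccos(p₁·p₂) ≈ 2.324 rad (133.2°).
Interpolate at f = 1/2 with slerp weights a = sin((1−f)δ)/sin δ ≈ 1.258, b = sin(fδ)/sin δ ≈ 1.258.
p = a·p₁ + b·p₂ ≈ (0.924, -0.264, 0.276); φ = arcsin(p_z) ≈ 16.02°, λ = atan2(p_y, p_x) ≈ -15.94°.

≈ 16.0°N, 15.9°W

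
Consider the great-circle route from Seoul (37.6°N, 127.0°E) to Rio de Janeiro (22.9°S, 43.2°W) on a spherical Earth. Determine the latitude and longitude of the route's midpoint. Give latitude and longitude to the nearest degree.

≈ 49°N, 1°E

The haversine formula gives a central angle δ ≈ 2.846 rad (163.1°) between the endpoints.
Interpolate at f = 1/2 with slerp weights a = sin((1−f)δ)/sin δ ≈ 3.395, b = sin(fδ)/sin δ ≈ 3.395.
p = a·p₁ + b·p₂ ≈ (0.661, 0.007, 0.750); φ = arcsin(p_z) ≈ 48.62°, λ = atan2(p_y, p_x) ≈ 0.63°.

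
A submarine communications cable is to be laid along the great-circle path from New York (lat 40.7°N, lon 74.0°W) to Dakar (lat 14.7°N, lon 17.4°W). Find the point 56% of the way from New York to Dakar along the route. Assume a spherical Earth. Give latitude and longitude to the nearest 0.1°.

≈ lat 29.1°N, lon 38.7°W

The haversine formula gives a central angle δ ≈ 0.965 rad (55.3°) between the endpoints.
Interpolate at f = 0.56 with slerp weights a = sin((1−f)δ)/sin δ ≈ 0.501, b = sin(fδ)/sin δ ≈ 0.626.
p = a·p₁ + b·p₂ ≈ (0.682, -0.546, 0.486); φ = arcsin(p_z) ≈ 29.05°, λ = atan2(p_y, p_x) ≈ -38.68°.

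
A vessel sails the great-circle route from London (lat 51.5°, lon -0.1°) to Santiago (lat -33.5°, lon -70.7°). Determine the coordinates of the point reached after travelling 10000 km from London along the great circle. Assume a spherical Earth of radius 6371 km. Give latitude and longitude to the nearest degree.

≈ lat -21°, lon -61°

From cos δ = sin φ₁ sin φ₂ + cos φ₁ cos φ₂ cos Δλ, the central angle is δ ≈ 1.833 rad (105.0°). The total great-circle distance is δ·R ≈ 1.833 × 6371 ≈ 11680 km, so the target fraction is f = 10000/11680 ≈ 0.856.
Interpolate at f ≈ 0.856 with slerp weights a = sin((1−f)δ)/sin δ ≈ 0.270, b = sin(fδ)/sin δ ≈ 1.035.
p = a·p₁ + b·p₂ ≈ (0.453, -0.815, -0.360); φ = arcsin(p_z) ≈ -21.12°, λ = atan2(p_y, p_x) ≈ -60.92°.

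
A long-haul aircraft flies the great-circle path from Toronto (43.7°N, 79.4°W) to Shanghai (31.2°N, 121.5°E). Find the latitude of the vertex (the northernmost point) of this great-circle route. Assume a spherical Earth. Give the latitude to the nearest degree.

≈ 77°N

The great circle lies in the plane with unit normal n̂ = (p₁ × p₂)/|p₁ × p₂|.
Here n̂_z ≈ -0.226; the vertex latitude is φ_max = arccos|n̂_z| ≈ 76.9°.
Check via Clairaut: cos φ_max = |cos φ₁| · sin C = cos(43.7°)·sin(18.2°) ≈ 0.226, again giving ≈ 76.9°.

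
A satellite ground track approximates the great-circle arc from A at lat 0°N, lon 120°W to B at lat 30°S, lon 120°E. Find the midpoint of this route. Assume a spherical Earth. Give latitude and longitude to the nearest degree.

≈ lat 28°S, lon 173°W

From cos δ = sin φ₁ sin φ₂ + cos φ₁ cos φ₂ cos Δλ, the central angle is δ ≈ 2.019 rad (115.7°).
Interpolate at f = 1/2 with slerp weights a = sin((1−f)δ)/sin δ ≈ 0.939, b = sin(fδ)/sin δ ≈ 0.939.
p = a·p₁ + b·p₂ ≈ (-0.876, -0.109, -0.470); φ = arcsin(p_z) ≈ -28.00°, λ = atan2(p_y, p_x) ≈ -172.91°.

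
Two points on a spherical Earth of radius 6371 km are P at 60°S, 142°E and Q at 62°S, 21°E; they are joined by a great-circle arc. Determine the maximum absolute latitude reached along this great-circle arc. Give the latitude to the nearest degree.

The great circle lies in the plane with unit normal n̂ = (p₁ × p₂)/|p₁ × p₂|.
Here n̂_z ≈ -0.263; the vertex latitude is φ_max = arccos|n̂_z| ≈ 74.8°.
Check via Clairaut: cos φ_max = |cos φ₁| · sin C = cos(60.0°)·sin(148.3°) ≈ 0.263, again giving ≈ 74.8°.

≈ 75°S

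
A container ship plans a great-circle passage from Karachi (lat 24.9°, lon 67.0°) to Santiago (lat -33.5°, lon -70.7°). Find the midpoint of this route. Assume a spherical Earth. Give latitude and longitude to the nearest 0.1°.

Convert each endpoint to a unit vector on the sphere (x = cos φ cos λ, y = cos φ sin λ, z = sin φ).
The central angle between the endpoints is δ = arccos(p₁·p₂) ≈ 2.485 rad (142.4°).
Interpolate at f = 1/2 with slerp weights a = sin((1−f)δ)/sin δ ≈ 1.550, b = sin(fδ)/sin δ ≈ 1.550.
p = a·p₁ + b·p₂ ≈ (0.976, 0.074, -0.203); φ = arcsin(p_z) ≈ -11.70°, λ = atan2(p_y, p_x) ≈ 4.35°.

≈ lat -11.7°, lon 4.3°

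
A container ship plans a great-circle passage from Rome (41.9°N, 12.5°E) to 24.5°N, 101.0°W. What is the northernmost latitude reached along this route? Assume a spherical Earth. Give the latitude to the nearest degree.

≈ 52°N

The great circle lies in the plane with unit normal n̂ = (p₁ × p₂)/|p₁ × p₂|.
Here n̂_z ≈ -0.621; the vertex latitude is φ_max = arccos|n̂_z| ≈ 51.6°.
Check via Clairaut: cos φ_max = |cos φ₁| · sin C = cos(41.9°)·sin(56.6°) ≈ 0.621, again giving ≈ 51.6°.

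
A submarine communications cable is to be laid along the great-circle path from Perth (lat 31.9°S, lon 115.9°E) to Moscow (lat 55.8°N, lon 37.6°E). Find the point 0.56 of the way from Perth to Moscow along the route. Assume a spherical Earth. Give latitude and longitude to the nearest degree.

Write both endpoints as unit vectors p₁, p₂ with components (cos φ cos λ, cos φ sin λ, sin φ).
The central angle between the endpoints is δ = arccos(p₁·p₂) ≈ 1.918 rad (109.9°).
Interpolate at f = 0.56 with slerp weights a = sin((1−f)δ)/sin δ ≈ 0.795, b = sin(fδ)/sin δ ≈ 0.935.
p = a·p₁ + b·p₂ ≈ (0.122, 0.928, 0.353); φ = arcsin(p_z) ≈ 20.69°, λ = atan2(p_y, p_x) ≈ 82.53°.

≈ lat 21°N, lon 83°E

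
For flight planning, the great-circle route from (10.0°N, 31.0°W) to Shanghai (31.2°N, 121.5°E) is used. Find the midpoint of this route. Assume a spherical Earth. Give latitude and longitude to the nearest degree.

From cos δ = sin φ₁ sin φ₂ + cos φ₁ cos φ₂ cos Δλ, the central angle is δ ≈ 2.288 rad (131.1°).
Interpolate at f = 1/2 with slerp weights a = sin((1−f)δ)/sin δ ≈ 1.208, b = sin(fδ)/sin δ ≈ 1.208.
p = a·p₁ + b·p₂ ≈ (0.480, 0.268, 0.835); φ = arcsin(p_z) ≈ 56.66°, λ = atan2(p_y, p_x) ≈ 29.21°.

≈ (57°N, 29°E)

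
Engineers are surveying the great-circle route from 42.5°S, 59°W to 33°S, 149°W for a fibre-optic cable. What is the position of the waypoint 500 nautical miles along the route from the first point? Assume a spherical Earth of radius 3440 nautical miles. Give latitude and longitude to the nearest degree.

≈ 46°S, 70°W

Write both endpoints as unit vectors p₁, p₂ with components (cos φ cos λ, cos φ sin λ, sin φ).
The central angle between the endpoints is δ = arccos(p₁·p₂) ≈ 1.194 rad (68.4°). The total great-circle distance is δ·R ≈ 1.194 × 3440 ≈ 4107 nmi, so the target fraction is f = 500/4107 ≈ 0.122.
Interpolate at f ≈ 0.122 with slerp weights a = sin((1−f)δ)/sin δ ≈ 0.932, b = sin(fδ)/sin δ ≈ 0.156.
p = a·p₁ + b·p₂ ≈ (0.242, -0.656, -0.715); φ = arcsin(p_z) ≈ -45.61°, λ = atan2(p_y, p_x) ≈ -69.76°.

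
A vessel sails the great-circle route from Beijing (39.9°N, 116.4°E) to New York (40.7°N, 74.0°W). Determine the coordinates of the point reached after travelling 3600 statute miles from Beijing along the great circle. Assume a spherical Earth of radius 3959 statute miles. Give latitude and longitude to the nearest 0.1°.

≈ 83.5°N, 138.2°W

From cos δ = sin φ₁ sin φ₂ + cos φ₁ cos φ₂ cos Δλ, the central angle is δ ≈ 1.725 rad (98.8°). The total great-circle distance is δ·R ≈ 1.725 × 3959 ≈ 6830 mi, so the target fraction is f = 3600/6830 ≈ 0.527.
Interpolate at f ≈ 0.527 with slerp weights a = sin((1−f)δ)/sin δ ≈ 0.737, b = sin(fδ)/sin δ ≈ 0.799.
p = a·p₁ + b·p₂ ≈ (-0.085, -0.075, 0.994); φ = arcsin(p_z) ≈ 83.49°, λ = atan2(p_y, p_x) ≈ -138.24°.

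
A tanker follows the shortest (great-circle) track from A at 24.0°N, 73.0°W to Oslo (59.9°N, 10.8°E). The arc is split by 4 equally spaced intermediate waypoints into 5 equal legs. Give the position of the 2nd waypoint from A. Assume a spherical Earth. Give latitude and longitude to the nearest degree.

The haversine formula gives a central angle δ ≈ 1.158 rad (66.3°) between the endpoints.
Interpolate at f = 2/5 with slerp weights a = sin((1−f)δ)/sin δ ≈ 0.699, b = sin(fδ)/sin δ ≈ 0.488.
p = a·p₁ + b·p₂ ≈ (0.427, -0.565, 0.706); φ = arcsin(p_z) ≈ 44.93°, λ = atan2(p_y, p_x) ≈ -52.91°.

≈ 45°N, 53°W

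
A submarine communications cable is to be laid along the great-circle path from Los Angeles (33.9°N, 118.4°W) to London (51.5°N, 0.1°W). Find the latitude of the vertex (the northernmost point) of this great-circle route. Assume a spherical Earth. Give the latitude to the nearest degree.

≈ 62°N

The great circle lies in the plane with unit normal n̂ = (p₁ × p₂)/|p₁ × p₂|.
Here n̂_z ≈ +0.464; the vertex latitude is φ_max = arccos|n̂_z| ≈ 62.4°.
Check via Clairaut: cos φ_max = |cos φ₁| · sin C = cos(33.9°)·sin(33.9°) ≈ 0.464, again giving ≈ 62.4°.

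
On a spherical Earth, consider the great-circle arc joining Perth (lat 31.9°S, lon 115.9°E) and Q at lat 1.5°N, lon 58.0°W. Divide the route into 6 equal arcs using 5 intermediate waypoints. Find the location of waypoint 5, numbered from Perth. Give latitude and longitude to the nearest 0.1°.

≈ lat 22.9°S, lon 53.4°W

Write both endpoints as unit vectors p₁, p₂ with components (cos φ cos λ, cos φ sin λ, sin φ).
The central angle between the endpoints is δ = arccos(p₁·p₂) ≈ 2.602 rad (149.1°).
Interpolate at f = 5/6 with slerp weights a = sin((1−f)δ)/sin δ ≈ 0.817, b = sin(fδ)/sin δ ≈ 1.608.
p = a·p₁ + b·p₂ ≈ (0.549, -0.739, -0.390); φ = arcsin(p_z) ≈ -22.94°, λ = atan2(p_y, p_x) ≈ -53.41°.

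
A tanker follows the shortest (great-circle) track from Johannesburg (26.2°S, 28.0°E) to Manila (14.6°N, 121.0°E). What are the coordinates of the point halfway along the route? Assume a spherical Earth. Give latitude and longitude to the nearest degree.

≈ 8°S, 77°E

From cos δ = sin φ₁ sin φ₂ + cos φ₁ cos φ₂ cos Δλ, the central angle is δ ≈ 1.728 rad (99.0°).
Interpolate at f = 1/2 with slerp weights a = sin((1−f)δ)/sin δ ≈ 0.770, b = sin(fδ)/sin δ ≈ 0.770.
p = a·p₁ + b·p₂ ≈ (0.226, 0.963, -0.146); φ = arcsin(p_z) ≈ -8.39°, λ = atan2(p_y, p_x) ≈ 76.78°.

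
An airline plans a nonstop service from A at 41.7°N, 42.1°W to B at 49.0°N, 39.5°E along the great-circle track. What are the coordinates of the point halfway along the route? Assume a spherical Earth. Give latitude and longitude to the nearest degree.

≈ 53°N, 4°W

Convert each endpoint to a unit vector on the sphere (x = cos φ cos λ, y = cos φ sin λ, z = sin φ).
The central angle between the endpoints is δ = arccos(p₁·p₂) ≈ 0.960 rad (55.0°).
Interpolate at f = 1/2 with slerp weights a = sin((1−f)δ)/sin δ ≈ 0.564, b = sin(fδ)/sin δ ≈ 0.564.
p = a·p₁ + b·p₂ ≈ (0.598, -0.047, 0.800); φ = arcsin(p_z) ≈ 53.17°, λ = atan2(p_y, p_x) ≈ -4.49°.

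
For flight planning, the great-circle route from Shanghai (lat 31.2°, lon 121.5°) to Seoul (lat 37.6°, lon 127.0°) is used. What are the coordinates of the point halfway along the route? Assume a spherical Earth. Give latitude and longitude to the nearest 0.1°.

≈ lat 34.4°, lon 124.1°

Write both endpoints as unit vectors p₁, p₂ with components (cos φ cos λ, cos φ sin λ, sin φ).
The central angle between the endpoints is δ = arccos(p₁·p₂) ≈ 0.137 rad (7.8°).
Interpolate at f = 1/2 with slerp weights a = sin((1−f)δ)/sin δ ≈ 0.501, b = sin(fδ)/sin δ ≈ 0.501.
p = a·p₁ + b·p₂ ≈ (-0.463, 0.683, 0.565); φ = arcsin(p_z) ≈ 34.43°, λ = atan2(p_y, p_x) ≈ 124.14°.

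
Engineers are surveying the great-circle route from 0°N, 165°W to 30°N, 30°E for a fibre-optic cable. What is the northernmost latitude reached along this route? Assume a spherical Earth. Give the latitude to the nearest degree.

The great circle lies in the plane with unit normal n̂ = (p₁ × p₂)/|p₁ × p₂|.
Here n̂_z ≈ -0.409; the vertex latitude is φ_max = arccos|n̂_z| ≈ 65.9°.
Check via Clairaut: cos φ_max = |cos φ₁| · sin C = cos(0.0°)·sin(24.1°) ≈ 0.409, again giving ≈ 65.9°.

≈ 66°N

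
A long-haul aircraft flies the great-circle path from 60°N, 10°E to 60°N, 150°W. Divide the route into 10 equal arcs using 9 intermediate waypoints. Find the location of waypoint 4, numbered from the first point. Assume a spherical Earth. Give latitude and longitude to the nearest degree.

Convert each endpoint to a unit vector on the sphere (x = cos φ cos λ, y = cos φ sin λ, z = sin φ).
The central angle between the endpoints is δ = arccos(p₁·p₂) ≈ 1.030 rad (59.0°).
Interpolate at f = 4/10 with slerp weights a = sin((1−f)δ)/sin δ ≈ 0.676, b = sin(fδ)/sin δ ≈ 0.467.
p = a·p₁ + b·p₂ ≈ (0.131, -0.058, 0.990); φ = arcsin(p_z) ≈ 81.79°, λ = atan2(p_y, p_x) ≈ -23.99°.

≈ 82°N, 24°W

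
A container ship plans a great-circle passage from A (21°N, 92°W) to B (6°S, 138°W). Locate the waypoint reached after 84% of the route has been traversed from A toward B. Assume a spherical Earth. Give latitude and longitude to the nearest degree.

≈ (1°S, 131°W)

Convert each endpoint to a unit vector on the sphere (x = cos φ cos λ, y = cos φ sin λ, z = sin φ).
The central angle between the endpoints is δ = arccos(p₁·p₂) ≈ 0.918 rad (52.6°).
Interpolate at f = 0.84 with slerp weights a = sin((1−f)δ)/sin δ ≈ 0.184, b = sin(fδ)/sin δ ≈ 0.877.
p = a·p₁ + b·p₂ ≈ (-0.654, -0.756, -0.026); φ = arcsin(p_z) ≈ -1.47°, λ = atan2(p_y, p_x) ≈ -130.89°.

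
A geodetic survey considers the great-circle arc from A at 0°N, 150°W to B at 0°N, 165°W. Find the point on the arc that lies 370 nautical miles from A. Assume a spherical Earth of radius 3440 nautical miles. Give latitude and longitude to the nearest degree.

≈ 0°N, 156°W

Convert each endpoint to a unit vector on the sphere (x = cos φ cos λ, y = cos φ sin λ, z = sin φ).
The central angle between the endpoints is δ = arccos(p₁·p₂) ≈ 0.262 rad (15.0°). The total great-circle distance is δ·R ≈ 0.262 × 3440 ≈ 901 nmi, so the target fraction is f = 370/901 ≈ 0.411.
Interpolate at f ≈ 0.411 with slerp weights a = sin((1−f)δ)/sin δ ≈ 0.594, b = sin(fδ)/sin δ ≈ 0.415.
p = a·p₁ + b·p₂ ≈ (-0.915, -0.404, 0.000); φ = arcsin(p_z) ≈ 0.00°, λ = atan2(p_y, p_x) ≈ -156.16°.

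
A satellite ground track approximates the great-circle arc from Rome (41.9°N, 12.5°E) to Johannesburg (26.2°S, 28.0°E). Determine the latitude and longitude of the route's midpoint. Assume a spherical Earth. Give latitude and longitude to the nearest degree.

From cos δ = sin φ₁ sin φ₂ + cos φ₁ cos φ₂ cos Δλ, the central angle is δ ≈ 1.215 rad (69.6°).
Interpolate at f = 1/2 with slerp weights a = sin((1−f)δ)/sin δ ≈ 0.609, b = sin(fδ)/sin δ ≈ 0.609.
p = a·p₁ + b·p₂ ≈ (0.925, 0.355, 0.138); φ = arcsin(p_z) ≈ 7.92°, λ = atan2(p_y, p_x) ≈ 20.98°.

≈ (8°N, 21°E)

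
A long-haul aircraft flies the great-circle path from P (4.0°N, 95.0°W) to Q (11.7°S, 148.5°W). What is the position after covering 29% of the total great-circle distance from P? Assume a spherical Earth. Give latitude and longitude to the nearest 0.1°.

≈ (0.8°S, 110.4°W)

Convert each endpoint to a unit vector on the sphere (x = cos φ cos λ, y = cos φ sin λ, z = sin φ).
The central angle between the endpoints is δ = arccos(p₁·p₂) ≈ 0.968 rad (55.5°).
Interpolate at f = 0.29 with slerp weights a = sin((1−f)δ)/sin δ ≈ 0.770, b = sin(fδ)/sin δ ≈ 0.336.
p = a·p₁ + b·p₂ ≈ (-0.348, -0.937, -0.014); φ = arcsin(p_z) ≈ -0.83°, λ = atan2(p_y, p_x) ≈ -110.35°.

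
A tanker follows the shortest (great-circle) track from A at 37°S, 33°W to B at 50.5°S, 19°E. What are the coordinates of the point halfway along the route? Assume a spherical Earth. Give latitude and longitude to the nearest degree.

≈ 47°S, 10°W

From cos δ = sin φ₁ sin φ₂ + cos φ₁ cos φ₂ cos Δλ, the central angle is δ ≈ 0.681 rad (39.0°).
Interpolate at f = 1/2 with slerp weights a = sin((1−f)δ)/sin δ ≈ 0.530, b = sin(fδ)/sin δ ≈ 0.530.
p = a·p₁ + b·p₂ ≈ (0.674, -0.121, -0.729); φ = arcsin(p_z) ≈ -46.76°, λ = atan2(p_y, p_x) ≈ -10.16°.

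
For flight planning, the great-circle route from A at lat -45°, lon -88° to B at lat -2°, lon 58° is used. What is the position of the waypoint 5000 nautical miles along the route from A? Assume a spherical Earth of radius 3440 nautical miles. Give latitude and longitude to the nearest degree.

≈ lat -37°, lon 35°

Write both endpoints as unit vectors p₁, p₂ with components (cos φ cos λ, cos φ sin λ, sin φ).
The central angle between the endpoints is δ = arccos(p₁·p₂) ≈ 2.167 rad (124.1°). The total great-circle distance is δ·R ≈ 2.167 × 3440 ≈ 7453 nmi, so the target fraction is f = 5000/7453 ≈ 0.671.
Interpolate at f ≈ 0.671 with slerp weights a = sin((1−f)δ)/sin δ ≈ 0.790, b = sin(fδ)/sin δ ≈ 1.200.
p = a·p₁ + b·p₂ ≈ (0.655, 0.458, -0.601); φ = arcsin(p_z) ≈ -36.92°, λ = atan2(p_y, p_x) ≈ 34.99°.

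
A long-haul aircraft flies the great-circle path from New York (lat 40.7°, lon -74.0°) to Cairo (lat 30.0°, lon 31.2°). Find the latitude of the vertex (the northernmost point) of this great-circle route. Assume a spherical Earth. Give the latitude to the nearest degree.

≈ 50°

The great circle lies in the plane with unit normal n̂ = (p₁ × p₂)/|p₁ × p₂|.
Here n̂_z ≈ +0.641; the vertex latitude is φ_max = arccos|n̂_z| ≈ 50.1°.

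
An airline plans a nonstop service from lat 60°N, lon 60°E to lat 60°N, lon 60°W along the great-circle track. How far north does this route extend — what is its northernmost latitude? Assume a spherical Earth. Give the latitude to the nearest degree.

The great circle lies in the plane with unit normal n̂ = (p₁ × p₂)/|p₁ × p₂|.
Here n̂_z ≈ -0.277; the vertex latitude is φ_max = arccos|n̂_z| ≈ 73.9°.
Check via Clairaut: cos φ_max = |cos φ₁| · sin C = cos(60.0°)·sin(33.7°) ≈ 0.277, again giving ≈ 73.9°.

≈ 74°N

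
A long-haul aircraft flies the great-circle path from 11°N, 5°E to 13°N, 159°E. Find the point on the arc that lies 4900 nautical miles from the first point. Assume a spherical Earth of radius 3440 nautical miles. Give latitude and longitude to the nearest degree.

Write both endpoints as unit vectors p₁, p₂ with components (cos φ cos λ, cos φ sin λ, sin φ).
The central angle between the endpoints is δ = arccos(p₁·p₂) ≈ 2.527 rad (144.8°). The total great-circle distance is δ·R ≈ 2.527 × 3440 ≈ 8691 nmi, so the target fraction is f = 4900/8691 ≈ 0.564.
Interpolate at f ≈ 0.564 with slerp weights a = sin((1−f)δ)/sin δ ≈ 1.546, b = sin(fδ)/sin δ ≈ 1.715.
p = a·p₁ + b·p₂ ≈ (-0.048, 0.731, 0.681); φ = arcsin(p_z) ≈ 42.90°, λ = atan2(p_y, p_x) ≈ 93.73°.

≈ 43°N, 94°E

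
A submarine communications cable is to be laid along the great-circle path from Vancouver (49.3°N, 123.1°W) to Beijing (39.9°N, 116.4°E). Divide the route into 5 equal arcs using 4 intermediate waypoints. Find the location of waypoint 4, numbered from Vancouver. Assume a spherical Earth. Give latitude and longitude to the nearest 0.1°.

The haversine formula gives a central angle δ ≈ 1.336 rad (76.6°) between the endpoints.
Interpolate at f = 4/5 with slerp weights a = sin((1−f)δ)/sin δ ≈ 0.272, b = sin(fδ)/sin δ ≈ 0.901.
p = a·p₁ + b·p₂ ≈ (-0.404, 0.471, 0.784); φ = arcsin(p_z) ≈ 51.63°, λ = atan2(p_y, p_x) ≈ 130.63°.

≈ 51.6°N, 130.6°E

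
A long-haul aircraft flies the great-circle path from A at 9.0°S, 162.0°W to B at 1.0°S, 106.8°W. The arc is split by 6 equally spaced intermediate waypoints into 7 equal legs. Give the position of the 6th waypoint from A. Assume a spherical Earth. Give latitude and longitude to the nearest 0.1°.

≈ 2.4°S, 114.6°W

From cos δ = sin φ₁ sin φ₂ + cos φ₁ cos φ₂ cos Δλ, the central angle is δ ≈ 0.969 rad (55.5°).
Interpolate at f = 6/7 with slerp weights a = sin((1−f)δ)/sin δ ≈ 0.167, b = sin(fδ)/sin δ ≈ 0.896.
p = a·p₁ + b·p₂ ≈ (-0.416, -0.908, -0.042); φ = arcsin(p_z) ≈ -2.40°, λ = atan2(p_y, p_x) ≈ -114.61°.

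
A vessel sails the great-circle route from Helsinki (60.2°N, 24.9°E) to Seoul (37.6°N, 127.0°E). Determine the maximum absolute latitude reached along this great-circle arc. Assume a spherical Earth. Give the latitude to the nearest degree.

≈ 65°N

The great circle lies in the plane with unit normal n̂ = (p₁ × p₂)/|p₁ × p₂|.
Here n̂_z ≈ +0.430; the vertex latitude is φ_max = arccos|n̂_z| ≈ 64.5°.
Check via Clairaut: cos φ_max = |cos φ₁| · sin C = cos(60.2°)·sin(60.0°) ≈ 0.430, again giving ≈ 64.5°.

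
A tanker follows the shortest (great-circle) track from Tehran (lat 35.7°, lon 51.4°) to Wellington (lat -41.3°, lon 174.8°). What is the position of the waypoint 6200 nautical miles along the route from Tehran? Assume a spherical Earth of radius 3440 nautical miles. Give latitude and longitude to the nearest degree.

≈ lat -28°, lon 138°

The haversine formula gives a central angle δ ≈ 2.376 rad (136.1°) between the endpoints. The total great-circle distance is δ·R ≈ 2.376 × 3440 ≈ 8173 nmi, so the target fraction is f = 6200/8173 ≈ 0.759.
Interpolate at f ≈ 0.759 with slerp weights a = sin((1−f)δ)/sin δ ≈ 0.783, b = sin(fδ)/sin δ ≈ 1.405.
p = a·p₁ + b·p₂ ≈ (-0.654, 0.593, -0.470); φ = arcsin(p_z) ≈ -28.03°, λ = atan2(p_y, p_x) ≈ 137.82°.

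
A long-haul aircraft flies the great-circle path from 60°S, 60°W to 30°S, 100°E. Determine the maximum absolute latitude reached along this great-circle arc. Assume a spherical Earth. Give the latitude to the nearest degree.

≈ 81°S

The great circle lies in the plane with unit normal n̂ = (p₁ × p₂)/|p₁ × p₂|.
Here n̂_z ≈ +0.148; the vertex latitude is φ_max = arccos|n̂_z| ≈ 81.5°.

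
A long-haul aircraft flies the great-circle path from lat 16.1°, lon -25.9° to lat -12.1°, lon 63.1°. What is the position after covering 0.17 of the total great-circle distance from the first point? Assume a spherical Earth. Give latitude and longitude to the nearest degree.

≈ lat 12°, lon -10°

Write both endpoints as unit vectors p₁, p₂ with components (cos φ cos λ, cos φ sin λ, sin φ).
The central angle between the endpoints is δ = arccos(p₁·p₂) ≈ 1.613 rad (92.4°).
Interpolate at f = 0.17 with slerp weights a = sin((1−f)δ)/sin δ ≈ 0.974, b = sin(fδ)/sin δ ≈ 0.271.
p = a·p₁ + b·p₂ ≈ (0.962, -0.172, 0.213); φ = arcsin(p_z) ≈ 12.32°, λ = atan2(p_y, p_x) ≈ -10.17°.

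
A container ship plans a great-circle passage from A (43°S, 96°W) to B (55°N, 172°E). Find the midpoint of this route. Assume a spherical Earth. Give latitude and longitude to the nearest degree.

≈ (9°N, 135°W)

Write both endpoints as unit vectors p₁, p₂ with components (cos φ cos λ, cos φ sin λ, sin φ).
The central angle between the endpoints is δ = arccos(p₁·p₂) ≈ 2.181 rad (125.0°).
Interpolate at f = 1/2 with slerp weights a = sin((1−f)δ)/sin δ ≈ 1.082, b = sin(fδ)/sin δ ≈ 1.082.
p = a·p₁ + b·p₂ ≈ (-0.698, -0.701, 0.148); φ = arcsin(p_z) ≈ 8.54°, λ = atan2(p_y, p_x) ≈ -134.86°.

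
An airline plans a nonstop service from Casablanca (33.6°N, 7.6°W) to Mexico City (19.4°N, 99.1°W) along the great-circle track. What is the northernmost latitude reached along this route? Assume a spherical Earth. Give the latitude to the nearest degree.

≈ 37°N

The great circle lies in the plane with unit normal n̂ = (p₁ × p₂)/|p₁ × p₂|.
Here n̂_z ≈ -0.796; the vertex latitude is φ_max = arccos|n̂_z| ≈ 37.2°.
Check via Clairaut: cos φ_max = |cos φ₁| · sin C = cos(33.6°)·sin(72.9°) ≈ 0.796, again giving ≈ 37.2°.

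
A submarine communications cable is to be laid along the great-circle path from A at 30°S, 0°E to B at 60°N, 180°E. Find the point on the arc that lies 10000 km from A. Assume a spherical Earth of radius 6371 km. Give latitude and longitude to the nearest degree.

≈ 60°N, 0°E

The haversine formula gives a central angle δ ≈ 2.618 rad (150.0°) between the endpoints. The total great-circle distance is δ·R ≈ 2.618 × 6371 ≈ 16679 km, so the target fraction is f = 10000/16679 ≈ 0.600.
Interpolate at f ≈ 0.600 with slerp weights a = sin((1−f)δ)/sin δ ≈ 1.733, b = sin(fδ)/sin δ ≈ 2.000.
p = a·p₁ + b·p₂ ≈ (0.501, -0.000, 0.865); φ = arcsin(p_z) ≈ 59.93°, λ = atan2(p_y, p_x) ≈ -0.00°.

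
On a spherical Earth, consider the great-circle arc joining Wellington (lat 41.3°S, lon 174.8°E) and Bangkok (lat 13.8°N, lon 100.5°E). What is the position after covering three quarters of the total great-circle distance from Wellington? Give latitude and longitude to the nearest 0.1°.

Convert each endpoint to a unit vector on the sphere (x = cos φ cos λ, y = cos φ sin λ, z = sin φ).
The central angle between the endpoints is δ = arccos(p₁·p₂) ≈ 1.531 rad (87.7°).
Interpolate at f = 3/4 with slerp weights a = sin((1−f)δ)/sin δ ≈ 0.374, b = sin(fδ)/sin δ ≈ 0.913.
p = a·p₁ + b·p₂ ≈ (-0.441, 0.897, -0.029); φ = arcsin(p_z) ≈ -1.66°, λ = atan2(p_y, p_x) ≈ 116.19°.

≈ lat 1.7°S, lon 116.2°E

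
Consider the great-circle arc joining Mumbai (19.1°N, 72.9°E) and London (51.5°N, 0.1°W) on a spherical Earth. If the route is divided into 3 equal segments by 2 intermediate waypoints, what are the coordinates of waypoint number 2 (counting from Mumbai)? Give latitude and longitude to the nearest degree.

Convert each endpoint to a unit vector on the sphere (x = cos φ cos λ, y = cos φ sin λ, z = sin φ).
The central angle between the endpoints is δ = arccos(p₁·p₂) ≈ 1.128 rad (64.7°).
Interpolate at f = 2/3 with slerp weights a = sin((1−f)δ)/sin δ ≈ 0.406, b = sin(fδ)/sin δ ≈ 0.756.
p = a·p₁ + b·p₂ ≈ (0.584, 0.366, 0.725); φ = arcsin(p_z) ≈ 46.45°, λ = atan2(p_y, p_x) ≈ 32.11°.

≈ 46°N, 32°E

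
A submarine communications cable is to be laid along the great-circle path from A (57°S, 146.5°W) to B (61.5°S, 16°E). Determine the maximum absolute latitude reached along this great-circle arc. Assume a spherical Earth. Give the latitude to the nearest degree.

The great circle lies in the plane with unit normal n̂ = (p₁ × p₂)/|p₁ × p₂|.
Here n̂_z ≈ +0.090; the vertex latitude is φ_max = arccos|n̂_z| ≈ 84.9°.
Check via Clairaut: cos φ_max = |cos φ₁| · sin C = cos(57.0°)·sin(170.5°) ≈ 0.090, again giving ≈ 84.9°.

≈ 85°S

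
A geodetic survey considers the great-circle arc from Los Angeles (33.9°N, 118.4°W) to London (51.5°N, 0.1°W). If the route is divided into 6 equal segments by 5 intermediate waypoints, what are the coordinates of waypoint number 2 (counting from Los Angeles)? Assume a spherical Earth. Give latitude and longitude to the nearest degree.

Convert each endpoint to a unit vector on the sphere (x = cos φ cos λ, y = cos φ sin λ, z = sin φ).
The central angle between the endpoints is δ = arccos(p₁·p₂) ≈ 1.378 rad (79.0°).
Interpolate at f = 2/6 with slerp weights a = sin((1−f)δ)/sin δ ≈ 0.810, b = sin(fδ)/sin δ ≈ 0.452.
p = a·p₁ + b·p₂ ≈ (-0.038, -0.592, 0.805); φ = arcsin(p_z) ≈ 53.63°, λ = atan2(p_y, p_x) ≈ -93.72°.

≈ 54°N, 94°W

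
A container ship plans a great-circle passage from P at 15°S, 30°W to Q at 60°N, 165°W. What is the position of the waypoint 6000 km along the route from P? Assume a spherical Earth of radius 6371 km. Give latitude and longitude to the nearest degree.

≈ 34°N, 55°W

Convert each endpoint to a unit vector on the sphere (x = cos φ cos λ, y = cos φ sin λ, z = sin φ).
The central angle between the endpoints is δ = arccos(p₁·p₂) ≈ 2.172 rad (124.4°). The total great-circle distance is δ·R ≈ 2.172 × 6371 ≈ 13838 km, so the target fraction is f = 6000/13838 ≈ 0.434.
Interpolate at f ≈ 0.434 with slerp weights a = sin((1−f)δ)/sin δ ≈ 1.143, b = sin(fδ)/sin δ ≈ 0.981.
p = a·p₁ + b·p₂ ≈ (0.483, -0.679, 0.553); φ = arcsin(p_z) ≈ 33.60°, λ = atan2(p_y, p_x) ≈ -54.59°.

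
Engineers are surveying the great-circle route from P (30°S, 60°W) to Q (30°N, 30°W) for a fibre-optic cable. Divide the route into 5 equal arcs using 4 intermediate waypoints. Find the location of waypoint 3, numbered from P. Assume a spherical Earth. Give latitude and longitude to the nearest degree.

From cos δ = sin φ₁ sin φ₂ + cos φ₁ cos φ₂ cos Δλ, the central angle is δ ≈ 1.160 rad (66.5°).
Interpolate at f = 3/5 with slerp weights a = sin((1−f)δ)/sin δ ≈ 0.488, b = sin(fδ)/sin δ ≈ 0.699.
p = a·p₁ + b·p₂ ≈ (0.736, -0.669, 0.106); φ = arcsin(p_z) ≈ 6.06°, λ = atan2(p_y, p_x) ≈ -42.27°.

≈ (6°N, 42°W)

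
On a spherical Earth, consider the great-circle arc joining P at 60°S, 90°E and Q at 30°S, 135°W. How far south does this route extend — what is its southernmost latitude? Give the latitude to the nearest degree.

≈ 72°S

The great circle lies in the plane with unit normal n̂ = (p₁ × p₂)/|p₁ × p₂|.
Here n̂_z ≈ +0.309; the vertex latitude is φ_max = arccos|n̂_z| ≈ 72.0°.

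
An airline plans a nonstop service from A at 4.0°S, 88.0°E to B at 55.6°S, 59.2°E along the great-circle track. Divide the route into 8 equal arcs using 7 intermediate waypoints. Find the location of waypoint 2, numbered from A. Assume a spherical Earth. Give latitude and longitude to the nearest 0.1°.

Convert each endpoint to a unit vector on the sphere (x = cos φ cos λ, y = cos φ sin λ, z = sin φ).
The central angle between the endpoints is δ = arccos(p₁·p₂) ≈ 0.987 rad (56.5°).
Interpolate at f = 2/8 with slerp weights a = sin((1−f)δ)/sin δ ≈ 0.808, b = sin(fδ)/sin δ ≈ 0.293.
p = a·p₁ + b·p₂ ≈ (0.113, 0.948, -0.298); φ = arcsin(p_z) ≈ -17.33°, λ = atan2(p_y, p_x) ≈ 83.21°.

≈ 17.3°S, 83.2°E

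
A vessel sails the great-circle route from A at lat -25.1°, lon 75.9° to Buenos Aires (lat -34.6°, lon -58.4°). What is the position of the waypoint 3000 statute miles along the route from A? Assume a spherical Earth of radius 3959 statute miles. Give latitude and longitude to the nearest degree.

≈ lat -53°, lon 31°

Convert each endpoint to a unit vector on the sphere (x = cos φ cos λ, y = cos φ sin λ, z = sin φ).
The central angle between the endpoints is δ = arccos(p₁·p₂) ≈ 1.854 rad (106.2°). The total great-circle distance is δ·R ≈ 1.854 × 3959 ≈ 7341 mi, so the target fraction is f = 3000/7341 ≈ 0.409.
Interpolate at f ≈ 0.409 with slerp weights a = sin((1−f)δ)/sin δ ≈ 0.927, b = sin(fδ)/sin δ ≈ 0.716.
p = a·p₁ + b·p₂ ≈ (0.513, 0.312, -0.800); φ = arcsin(p_z) ≈ -53.09°, λ = atan2(p_y, p_x) ≈ 31.29°.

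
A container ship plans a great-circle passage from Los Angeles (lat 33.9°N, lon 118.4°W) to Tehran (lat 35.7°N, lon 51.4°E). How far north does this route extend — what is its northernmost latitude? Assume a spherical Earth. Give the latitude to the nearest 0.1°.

The great circle lies in the plane with unit normal n̂ = (p₁ × p₂)/|p₁ × p₂|.
Here n̂_z ≈ +0.127; the vertex latitude is φ_max = arccos|n̂_z| ≈ 82.7°.
Check via Clairaut: cos φ_max = |cos φ₁| · sin C = cos(33.9°)·sin(8.8°) ≈ 0.127, again giving ≈ 82.7°.

≈ 82.7°N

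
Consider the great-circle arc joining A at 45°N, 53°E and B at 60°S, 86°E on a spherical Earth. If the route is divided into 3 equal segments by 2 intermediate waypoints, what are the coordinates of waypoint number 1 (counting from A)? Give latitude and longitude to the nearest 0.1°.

Write both endpoints as unit vectors p₁, p₂ with components (cos φ cos λ, cos φ sin λ, sin φ).
The central angle between the endpoints is δ = arccos(p₁·p₂) ≈ 1.892 rad (108.4°).
Interpolate at f = 1/3 with slerp weights a = sin((1−f)δ)/sin δ ≈ 1.004, b = sin(fδ)/sin δ ≈ 0.622.
p = a·p₁ + b·p₂ ≈ (0.449, 0.877, 0.172); φ = arcsin(p_z) ≈ 9.88°, λ = atan2(p_y, p_x) ≈ 62.89°.

≈ 9.9°N, 62.9°E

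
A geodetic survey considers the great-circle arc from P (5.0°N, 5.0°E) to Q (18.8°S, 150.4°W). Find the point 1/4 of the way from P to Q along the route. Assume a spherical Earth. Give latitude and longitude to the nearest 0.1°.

≈ (14.9°S, 27.8°W)

From cos δ = sin φ₁ sin φ₂ + cos φ₁ cos φ₂ cos Δλ, the central angle is δ ≈ 2.658 rad (152.3°).
Interpolate at f = 1/4 with slerp weights a = sin((1−f)δ)/sin δ ≈ 1.963, b = sin(fδ)/sin δ ≈ 1.328.
p = a·p₁ + b·p₂ ≈ (0.855, -0.450, -0.257); φ = arcsin(p_z) ≈ -14.88°, λ = atan2(p_y, p_x) ≈ -27.77°.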